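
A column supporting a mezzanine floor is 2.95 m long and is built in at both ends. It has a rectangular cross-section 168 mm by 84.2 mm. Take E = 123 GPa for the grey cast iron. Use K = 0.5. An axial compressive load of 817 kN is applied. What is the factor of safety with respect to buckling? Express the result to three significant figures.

Buckling occurs about the weak axis: I_min = h·b³/12 with b = 84.2 mm (the shorter side).
I_min = 168×84.2³/12 = 8.357×10^6 mm⁴
I = 8.357×10^6 mm⁴ = 8.357×10^-6 m⁴
Effective length L_e = K·L = 0.5 × 2.95 = 1.475 m
P_cr = π²EI / L_e² = π² × 123×10⁹ × 8.357×10^-6 / 1.475² = 4.663×10^6 N
Factor of safety n = P_cr / P = 4663.2 / 817 = 5.71

n ≈ 5.71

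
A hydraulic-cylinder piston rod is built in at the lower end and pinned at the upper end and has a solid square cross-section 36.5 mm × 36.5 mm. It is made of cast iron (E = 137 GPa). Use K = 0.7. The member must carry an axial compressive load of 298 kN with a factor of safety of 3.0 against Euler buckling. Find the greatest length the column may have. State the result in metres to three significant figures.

I = a⁴/12 = 36.5⁴/12 = 1.479×10^5 mm⁴
I = 1.479×10^-7 m⁴
Required critical load P_cr = n·P = 3.0 × 298 = 894.0 kN = 8.940×10^5 N
From P_cr = π²EI/(K·L)²:  L = (1/K)·√(π²EI/P_cr) = (1/0.7)·√(π²×1.37×10^11×1.479×10^-7/8.940×10^5)
L = 0.676 m

L_max ≈ 0.676 m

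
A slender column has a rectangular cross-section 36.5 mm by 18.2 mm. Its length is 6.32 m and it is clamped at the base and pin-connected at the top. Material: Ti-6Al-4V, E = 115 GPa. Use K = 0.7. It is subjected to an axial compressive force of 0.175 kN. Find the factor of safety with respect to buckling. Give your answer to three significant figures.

Buckling occurs about the weak axis: I_min = h·b³/12 with b = 18.2 mm (the shorter side).
I_min = 36.5×18.2³/12 = 1.834×10^4 mm⁴
I = 1.834×10^4 mm⁴ = 1.834×10^-8 m⁴
Effective length L_e = K·L = 0.7 × 6.32 = 4.424 m
P_cr = π²EI / L_e² = π² × 115×10⁹ × 1.834×10^-8 / 4.424² = 1.063×10^3 N
Factor of safety n = P_cr / P = 1.0634 / 0.175 = 6.08

n ≈ 6.08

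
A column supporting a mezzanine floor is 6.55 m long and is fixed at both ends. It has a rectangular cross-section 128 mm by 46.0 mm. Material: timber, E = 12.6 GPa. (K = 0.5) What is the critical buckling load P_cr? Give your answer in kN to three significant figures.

Buckling occurs about the weak axis: I_min = h·b³/12 with b = 46.0 mm (the shorter side).
I_min = 128×46.0³/12 = 1.038×10^6 mm⁴
I = 1.038×10^6 mm⁴ = 1.038×10^-6 m⁴
Effective length L_e = K·L = 0.5 × 6.55 = 3.275 m
P_cr = π²EI / L_e² = π² × 12.6×10⁹ × 1.038×10^-6 / 3.275² = 1.204×10^4 N

P_cr ≈ 12.0 kN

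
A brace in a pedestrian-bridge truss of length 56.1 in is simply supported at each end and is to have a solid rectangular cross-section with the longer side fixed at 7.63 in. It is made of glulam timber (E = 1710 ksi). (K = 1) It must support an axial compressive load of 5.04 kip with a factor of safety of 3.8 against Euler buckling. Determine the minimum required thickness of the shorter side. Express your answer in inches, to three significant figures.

Required P_cr = n·P = 3.8 × 5.04 = 19.15 kip
L_e = K·L = 1 × 56.1 = 56.10 in
Required I = P_cr·L_e²/(π²E) = 1.915×10^4 × 56.10² / (π² × 1.71×10^6) = 3.571 in⁴
Rectangle, weak axis: I_min = h·b³/12 with h = 7.63 in fixed  ⇒  b = (12I/h)^(1/3) = 1.78 in

b ≈ 1.78 in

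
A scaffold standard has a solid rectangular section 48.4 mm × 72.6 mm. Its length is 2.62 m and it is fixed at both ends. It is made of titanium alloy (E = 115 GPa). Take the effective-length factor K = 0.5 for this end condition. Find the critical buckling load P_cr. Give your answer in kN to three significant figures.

Buckling occurs about the weak axis: I_min = h·b³/12 with b = 48.4 mm (the shorter side).
I_min = 72.6×48.4³/12 = 6.859×10^5 mm⁴
I = 6.859×10^5 mm⁴ = 6.859×10^-7 m⁴
Effective length L_e = K·L = 0.5 × 2.62 = 1.310 m
P_cr = π²EI / L_e² = π² × 115×10⁹ × 6.859×10^-7 / 1.310² = 4.537×10^5 N

P_cr ≈ 454 kN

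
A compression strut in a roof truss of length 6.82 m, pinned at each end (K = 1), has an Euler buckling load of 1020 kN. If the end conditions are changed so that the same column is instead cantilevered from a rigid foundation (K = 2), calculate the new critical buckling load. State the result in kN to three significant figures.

P_cr ∝ 1/K², so P_cr,new = P_cr,old × (K_old/K_new)² = 1020 × (1/2)²
= 1020 × 0.2500 = 255 kN

P_cr ≈ 255 kN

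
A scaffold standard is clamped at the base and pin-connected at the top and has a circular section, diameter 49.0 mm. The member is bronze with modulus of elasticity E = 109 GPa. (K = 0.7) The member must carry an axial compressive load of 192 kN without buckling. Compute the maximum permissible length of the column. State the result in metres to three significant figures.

L_max ≈ 1.80 m

I = πd⁴/64 = π×49.0⁴/64 = 2.830×10^5 mm⁴
I = 2.830×10^-7 m⁴
At the buckling limit P_cr = P = 1.920×10^5 N
From P_cr = π²EI/(K·L)²:  L = (1/K)·√(π²EI/P_cr) = (1/0.7)·√(π²×1.09×10^11×2.830×10^-7/1.920×10^5)
L = 1.80 m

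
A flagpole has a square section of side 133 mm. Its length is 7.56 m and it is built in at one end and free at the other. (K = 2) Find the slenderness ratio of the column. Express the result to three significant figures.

λ ≈ 394

For a square r = a/√12 = 133/√12 = 38.39 mm
L_e = K·L = 2 × 7.56 m = 15.12 m = 15120 mm
λ = L_e / r_min = 15120 / 38.39 = 394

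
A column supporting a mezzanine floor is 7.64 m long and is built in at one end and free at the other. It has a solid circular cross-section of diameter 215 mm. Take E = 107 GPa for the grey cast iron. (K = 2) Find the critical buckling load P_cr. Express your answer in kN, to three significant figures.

P_cr ≈ 474 kN

I = πd⁴/64 = π×215⁴/64 = 1.049×10^8 mm⁴
I = 1.049×10^8 mm⁴ = 1.049×10^-4 m⁴
Effective length L_e = K·L = 2 × 7.64 = 15.28 m
P_cr = π²EI / L_e² = π² × 107×10⁹ × 1.049×10^-4 / 15.28² = 4.744×10^5 N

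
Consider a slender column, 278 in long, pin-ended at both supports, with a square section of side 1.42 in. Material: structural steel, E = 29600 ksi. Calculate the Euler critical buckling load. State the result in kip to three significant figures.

I = a⁴/12 = 1.42⁴/12 = 0.3388 in⁴
Effective length L_e = K·L = 1 × 278 = 278.0 in
P_cr = π²EI / L_e² = π² × 29600×10³ × 0.3388 / 278.0² = 1.281×10^3 lb

P_cr ≈ 1.28 kip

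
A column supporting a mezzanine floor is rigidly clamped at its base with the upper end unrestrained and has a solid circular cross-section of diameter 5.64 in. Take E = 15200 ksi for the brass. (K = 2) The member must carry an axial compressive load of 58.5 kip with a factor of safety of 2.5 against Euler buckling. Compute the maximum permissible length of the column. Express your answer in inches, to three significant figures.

L_max ≈ 113 in

I = πd⁴/64 = π×5.64⁴/64 = 49.67 in⁴
Required critical load P_cr = n·P = 2.5 × 58.5 = 146.2 kip = 1.462×10^5 lb
From P_cr = π²EI/(K·L)²:  L = (1/K)·√(π²EI/P_cr) = (1/2)·√(π²×1.52×10^7×49.67/1.462×10^5)
L = 113 in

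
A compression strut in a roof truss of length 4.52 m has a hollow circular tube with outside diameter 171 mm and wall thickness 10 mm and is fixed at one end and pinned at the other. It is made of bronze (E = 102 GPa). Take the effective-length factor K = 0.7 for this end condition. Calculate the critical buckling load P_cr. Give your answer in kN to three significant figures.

P_cr ≈ 1650 kN

Inner diameter d_i = 171 − 2×10 = 151.0 mm
I = π(d_o⁴ − d_i⁴)/64 = π(171⁴ − 151.0⁴)/64 = 1.645×10^7 mm⁴
I = 1.645×10^7 mm⁴ = 1.645×10^-5 m⁴
Effective length L_e = K·L = 0.7 × 4.52 = 3.164 m
P_cr = π²EI / L_e² = π² × 102×10⁹ × 1.645×10^-5 / 3.164² = 1.654×10^6 N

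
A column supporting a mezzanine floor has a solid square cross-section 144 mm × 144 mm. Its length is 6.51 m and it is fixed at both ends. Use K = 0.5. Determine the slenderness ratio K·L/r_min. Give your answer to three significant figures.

λ ≈ 78.3

I = a⁴/12 = 144⁴/12 = 3.583×10^7 mm⁴
A = 2.074×10^4 mm²;  r_min = √(I/A) = √(3.583×10^7/2.074×10^4) = 41.57 mm
L_e = K·L = 0.5 × 6.51 m = 3.255 m = 3255.0 mm
λ = L_e / r_min = 3255.0 / 41.57 = 78.3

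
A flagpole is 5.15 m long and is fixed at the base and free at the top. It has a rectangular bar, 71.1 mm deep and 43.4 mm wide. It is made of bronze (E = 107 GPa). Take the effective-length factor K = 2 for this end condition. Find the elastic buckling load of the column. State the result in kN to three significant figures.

Buckling occurs about the weak axis: I_min = h·b³/12 with b = 43.4 mm (the shorter side).
I_min = 71.1×43.4³/12 = 4.843×10^5 mm⁴
I = 4.843×10^5 mm⁴ = 4.843×10^-7 m⁴
Effective length L_e = K·L = 2 × 5.15 = 10.30 m
P_cr = π²EI / L_e² = π² × 107×10⁹ × 4.843×10^-7 / 10.30² = 4.821×10^3 N

P_cr ≈ 4.82 kN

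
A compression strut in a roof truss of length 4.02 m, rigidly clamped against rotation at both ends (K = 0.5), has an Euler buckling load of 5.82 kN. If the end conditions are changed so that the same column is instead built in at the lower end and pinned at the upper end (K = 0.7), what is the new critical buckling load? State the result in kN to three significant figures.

P_cr ∝ 1/K², so P_cr,new = P_cr,old × (K_old/K_new)² = 5.82 × (0.5/0.7)²
= 5.82 × 0.5102 = 2.97 kN

P_cr ≈ 2.97 kN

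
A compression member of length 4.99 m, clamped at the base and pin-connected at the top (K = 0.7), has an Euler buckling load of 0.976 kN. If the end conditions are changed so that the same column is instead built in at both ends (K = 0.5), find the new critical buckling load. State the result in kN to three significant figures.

P_cr ≈ 1.91 kN

P_cr ∝ 1/K², so P_cr,new = P_cr,old × (K_old/K_new)² = 0.976 × (0.7/0.5)²
= 0.976 × 1.960 = 1.91 kN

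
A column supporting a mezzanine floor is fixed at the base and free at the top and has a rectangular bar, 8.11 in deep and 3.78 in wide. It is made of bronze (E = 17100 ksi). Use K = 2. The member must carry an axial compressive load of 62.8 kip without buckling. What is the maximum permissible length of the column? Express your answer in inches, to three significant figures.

Buckling occurs about the weak axis: I_min = h·b³/12 with b = 3.78 in (the shorter side).
I_min = 8.11×3.78³/12 = 36.50 in⁴
At the buckling limit P_cr = P = 6.280×10^4 lb
From P_cr = π²EI/(K·L)²:  L = (1/K)·√(π²EI/P_cr) = (1/2)·√(π²×1.71×10^7×36.50/6.280×10^4)
L = 157 in

L_max ≈ 157 in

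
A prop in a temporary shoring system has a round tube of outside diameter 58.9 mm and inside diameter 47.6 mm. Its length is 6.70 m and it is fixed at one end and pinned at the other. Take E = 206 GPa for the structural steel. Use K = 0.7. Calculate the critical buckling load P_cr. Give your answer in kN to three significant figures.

P_cr ≈ 31.3 kN

d_o = 58.9 mm, d_i = 47.6 mm
I = π(d_o⁴ − d_i⁴)/64 = π(58.9⁴ − 47.60⁴)/64 = 3.388×10^5 mm⁴
I = 3.388×10^5 mm⁴ = 3.388×10^-7 m⁴
Effective length L_e = K·L = 0.7 × 6.70 = 4.690 m
P_cr = π²EI / L_e² = π² × 206×10⁹ × 3.388×10^-7 / 4.690² = 3.131×10^4 N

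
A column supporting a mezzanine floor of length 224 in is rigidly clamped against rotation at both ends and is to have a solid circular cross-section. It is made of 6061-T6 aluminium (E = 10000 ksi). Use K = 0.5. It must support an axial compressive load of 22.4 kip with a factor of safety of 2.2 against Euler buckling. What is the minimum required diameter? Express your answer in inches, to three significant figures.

d ≈ 3.36 in

Required P_cr = n·P = 2.2 × 22.4 = 49.28 kip
L_e = K·L = 0.5 × 224 = 112.0 in
Required I = P_cr·L_e²/(π²E) = 4.928×10^4 × 112.0² / (π² × 1.00×10^7) = 6.263 in⁴
Solid circle: I = πd⁴/64  ⇒  d = (64I/π)^(1/4) = (64×6.263/π)^(1/4) = 3.36 in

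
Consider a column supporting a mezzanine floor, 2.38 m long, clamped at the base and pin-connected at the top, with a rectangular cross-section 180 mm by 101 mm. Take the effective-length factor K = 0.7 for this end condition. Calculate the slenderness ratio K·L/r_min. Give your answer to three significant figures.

λ ≈ 57.1

For a rectangle r_min = b/√12 = 101/√12 = 29.16 mm
L_e = K·L = 0.7 × 2.38 m = 1.666 m = 1666.0 mm
λ = L_e / r_min = 1666.0 / 29.16 = 57.1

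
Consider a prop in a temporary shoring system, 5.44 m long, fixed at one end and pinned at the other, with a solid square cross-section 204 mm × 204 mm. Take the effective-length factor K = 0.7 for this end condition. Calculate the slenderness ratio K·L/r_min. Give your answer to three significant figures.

λ ≈ 64.7

I = a⁴/12 = 204⁴/12 = 1.443×10^8 mm⁴
A = 4.162×10^4 mm²;  r_min = √(I/A) = √(1.443×10^8/4.162×10^4) = 58.89 mm
L_e = K·L = 0.7 × 5.44 m = 3.808 m = 3808.0 mm
λ = L_e / r_min = 3808.0 / 58.89 = 64.7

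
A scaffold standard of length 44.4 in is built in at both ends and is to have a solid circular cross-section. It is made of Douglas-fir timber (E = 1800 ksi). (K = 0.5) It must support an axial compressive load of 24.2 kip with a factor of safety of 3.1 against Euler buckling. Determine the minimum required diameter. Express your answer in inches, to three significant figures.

Required P_cr = n·P = 3.1 × 24.2 = 75.02 kip
L_e = K·L = 0.5 × 44.4 = 22.20 in
Required I = P_cr·L_e²/(π²E) = 7.502×10^4 × 22.20² / (π² × 1.80×10^6) = 2.081 in⁴
Solid circle: I = πd⁴/64  ⇒  d = (64I/π)^(1/4) = (64×2.081/π)^(1/4) = 2.55 in

d ≈ 2.55 in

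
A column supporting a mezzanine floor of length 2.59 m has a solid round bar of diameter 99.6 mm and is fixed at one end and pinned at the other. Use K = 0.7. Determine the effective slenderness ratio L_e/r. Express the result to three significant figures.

λ ≈ 72.8

For a solid circle r = d/4 = 99.6/4 = 24.90 mm
L_e = K·L = 0.7 × 2.59 m = 1.813 m = 1813.0 mm
λ = L_e / r_min = 1813.0 / 24.90 = 72.8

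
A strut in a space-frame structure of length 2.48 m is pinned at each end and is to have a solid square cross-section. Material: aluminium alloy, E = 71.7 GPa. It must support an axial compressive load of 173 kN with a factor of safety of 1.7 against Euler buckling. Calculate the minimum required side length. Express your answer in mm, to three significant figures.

Required P_cr = n·P = 1.7 × 173 = 294.1 kN
L_e = K·L = 1 × 2.48 = 2.480 m
Required I = P_cr·L_e²/(π²E) = 2.941×10^5 × 2.480² / (π² × 7.17×10^10) = 2.556×10^-6 m⁴
I_req = 2.556×10^6 mm⁴
Solid square: I = a⁴/12  ⇒  a = (12I)^(1/4) = (12×2.556×10^6)^(1/4) = 74.4 mm

a ≈ 74.4 mm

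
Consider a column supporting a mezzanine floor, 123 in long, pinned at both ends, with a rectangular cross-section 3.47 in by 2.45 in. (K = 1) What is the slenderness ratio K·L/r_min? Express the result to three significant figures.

λ ≈ 174

For a rectangle r_min = b/√12 = 2.45/√12 = 0.7073 in
L_e = K·L = 1 × 123 = 123.0 in
λ = L_e / r_min = 123.00 / 0.7073 = 174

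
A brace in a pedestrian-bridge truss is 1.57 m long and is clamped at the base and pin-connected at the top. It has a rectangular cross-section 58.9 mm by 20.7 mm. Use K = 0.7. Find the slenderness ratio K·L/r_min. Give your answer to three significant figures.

λ ≈ 184

For a rectangle r_min = b/√12 = 20.7/√12 = 5.976 mm
L_e = K·L = 0.7 × 1.57 m = 1.099 m = 1099.0 mm
λ = L_e / r_min = 1099.0 / 5.976 = 184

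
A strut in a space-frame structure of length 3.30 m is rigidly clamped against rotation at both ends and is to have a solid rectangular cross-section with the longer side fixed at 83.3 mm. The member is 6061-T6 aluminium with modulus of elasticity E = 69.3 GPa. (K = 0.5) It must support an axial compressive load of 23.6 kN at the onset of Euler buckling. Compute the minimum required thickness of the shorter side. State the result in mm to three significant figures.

b ≈ 23.8 mm

L_e = K·L = 0.5 × 3.30 = 1.650 m
Required I = P_cr·L_e²/(π²E) = 2.360×10^4 × 1.650² / (π² × 6.93×10^10) = 9.394×10^-8 m⁴
I_req = 9.394×10^4 mm⁴
Rectangle, weak axis: I_min = h·b³/12 with h = 83.3 mm fixed  ⇒  b = (12I/h)^(1/3) = 23.8 mm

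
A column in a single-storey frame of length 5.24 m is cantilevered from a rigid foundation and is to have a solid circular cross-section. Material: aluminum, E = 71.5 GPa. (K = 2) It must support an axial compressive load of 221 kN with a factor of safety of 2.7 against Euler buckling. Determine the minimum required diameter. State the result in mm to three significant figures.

Required P_cr = n·P = 2.7 × 221 = 596.7 kN
L_e = K·L = 2 × 5.24 = 10.48 m
Required I = P_cr·L_e²/(π²E) = 5.967×10^5 × 10.48² / (π² × 7.15×10^10) = 9.287×10^-5 m⁴
I_req = 9.287×10^7 mm⁴
Solid circle: I = πd⁴/64  ⇒  d = (64I/π)^(1/4) = (64×9.287×10^7/π)^(1/4) = 209 mm

d ≈ 209 mm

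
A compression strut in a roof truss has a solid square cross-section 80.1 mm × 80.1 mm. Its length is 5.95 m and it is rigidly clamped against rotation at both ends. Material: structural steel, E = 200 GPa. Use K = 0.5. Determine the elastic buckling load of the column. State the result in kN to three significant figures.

I = a⁴/12 = 80.1⁴/12 = 3.430×10^6 mm⁴
I = 3.430×10^6 mm⁴ = 3.430×10^-6 m⁴
Effective length L_e = K·L = 0.5 × 5.95 = 2.975 m
P_cr = π²EI / L_e² = π² × 200×10⁹ × 3.430×10^-6 / 2.975² = 7.651×10^5 N

P_cr ≈ 765 kN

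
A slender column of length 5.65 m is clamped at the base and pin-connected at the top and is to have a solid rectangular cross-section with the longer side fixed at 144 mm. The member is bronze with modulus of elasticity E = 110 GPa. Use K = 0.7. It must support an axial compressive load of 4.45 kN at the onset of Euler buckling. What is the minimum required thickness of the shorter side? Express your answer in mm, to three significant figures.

L_e = K·L = 0.7 × 5.65 = 3.955 m
Required I = P_cr·L_e²/(π²E) = 4.450×10^3 × 3.955² / (π² × 1.10×10^11) = 6.412×10^-8 m⁴
I_req = 6.412×10^4 mm⁴
Rectangle, weak axis: I_min = h·b³/12 with h = 144 mm fixed  ⇒  b = (12I/h)^(1/3) = 17.5 mm

b ≈ 17.5 mm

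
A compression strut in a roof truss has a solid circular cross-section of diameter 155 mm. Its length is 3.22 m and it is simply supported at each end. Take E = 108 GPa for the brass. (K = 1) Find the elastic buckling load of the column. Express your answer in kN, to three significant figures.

P_cr ≈ 2910 kN

I = πd⁴/64 = π×155⁴/64 = 2.833×10^7 mm⁴
I = 2.833×10^7 mm⁴ = 2.833×10^-5 m⁴
Effective length L_e = K·L = 1 × 3.22 = 3.220 m
P_cr = π²EI / L_e² = π² × 108×10⁹ × 2.833×10^-5 / 3.220² = 2.913×10^6 N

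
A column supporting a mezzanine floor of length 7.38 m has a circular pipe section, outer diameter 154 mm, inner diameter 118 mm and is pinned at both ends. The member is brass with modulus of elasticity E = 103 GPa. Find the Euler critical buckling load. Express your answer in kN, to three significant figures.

d_o = 154 mm, d_i = 118 mm
I = π(d_o⁴ − d_i⁴)/64 = π(154⁴ − 118.0⁴)/64 = 1.809×10^7 mm⁴
I = 1.809×10^7 mm⁴ = 1.809×10^-5 m⁴
Effective length L_e = K·L = 1 × 7.38 = 7.380 m
P_cr = π²EI / L_e² = π² × 103×10⁹ × 1.809×10^-5 / 7.380² = 3.377×10^5 N

P_cr ≈ 338 kN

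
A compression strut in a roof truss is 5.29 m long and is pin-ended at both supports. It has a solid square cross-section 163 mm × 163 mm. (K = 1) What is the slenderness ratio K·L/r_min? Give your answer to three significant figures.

I = a⁴/12 = 163⁴/12 = 5.883×10^7 mm⁴
A = 2.657×10^4 mm²;  r_min = √(I/A) = √(5.883×10^7/2.657×10^4) = 47.05 mm
L_e = K·L = 1 × 5.29 m = 5.290 m = 5290.0 mm
λ = L_e / r_min = 5290.0 / 47.05 = 112

λ ≈ 112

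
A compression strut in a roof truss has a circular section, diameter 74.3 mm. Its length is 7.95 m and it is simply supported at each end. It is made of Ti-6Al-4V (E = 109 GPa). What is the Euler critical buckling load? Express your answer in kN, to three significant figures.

I = πd⁴/64 = π×74.3⁴/64 = 1.496×10^6 mm⁴
I = 1.496×10^6 mm⁴ = 1.496×10^-6 m⁴
Effective length L_e = K·L = 1 × 7.95 = 7.950 m
P_cr = π²EI / L_e² = π² × 109×10⁹ × 1.496×10^-6 / 7.950² = 2.546×10^4 N

P_cr ≈ 25.5 kN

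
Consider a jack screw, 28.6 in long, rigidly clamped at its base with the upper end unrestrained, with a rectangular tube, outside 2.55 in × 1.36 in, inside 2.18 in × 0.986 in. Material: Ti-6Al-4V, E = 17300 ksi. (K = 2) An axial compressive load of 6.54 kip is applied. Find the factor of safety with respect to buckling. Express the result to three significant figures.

n ≈ 2.88

Weak-axis I_min = (h_o·b_o³ − h_i·b_i³)/12 with b_o = 1.36, b_i = 0.9860 in (shorter outer/inner sides).
I_min = (2.55×1.36³ − 2.180×0.9860³)/12 = 0.3604 in⁴
Effective length L_e = K·L = 2 × 28.6 = 57.20 in
P_cr = π²EI / L_e² = π² × 17300×10³ × 0.3604 / 57.20² = 1.881×10^4 lb
Factor of safety n = P_cr / P = 18.807 / 6.54 = 2.88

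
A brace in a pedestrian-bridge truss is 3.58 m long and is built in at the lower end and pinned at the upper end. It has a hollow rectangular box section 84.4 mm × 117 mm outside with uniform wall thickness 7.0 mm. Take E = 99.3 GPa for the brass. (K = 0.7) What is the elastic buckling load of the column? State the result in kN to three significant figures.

P_cr ≈ 447 kN

Inner dimensions: h_i = 117 − 2×7.0 = 103.0 mm, b_i = 84.4 − 2×7.0 = 70.40 mm
Weak-axis I_min = (h_o·b_o³ − h_i·b_i³)/12 with b_o = 84.4, b_i = 70.40 mm (shorter outer/inner sides).
I_min = (117×84.4³ − 103.0×70.40³)/12 = 2.867×10^6 mm⁴
I = 2.867×10^6 mm⁴ = 2.867×10^-6 m⁴
Effective length L_e = K·L = 0.7 × 3.58 = 2.506 m
P_cr = π²EI / L_e² = π² × 99.3×10⁹ × 2.867×10^-6 / 2.506² = 4.474×10^5 N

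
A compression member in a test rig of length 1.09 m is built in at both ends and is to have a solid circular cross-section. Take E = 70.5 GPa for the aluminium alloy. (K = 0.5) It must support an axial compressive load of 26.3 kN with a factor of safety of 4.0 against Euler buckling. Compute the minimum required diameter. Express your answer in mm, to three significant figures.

Required P_cr = n·P = 4.0 × 26.3 = 105.2 kN
L_e = K·L = 0.5 × 1.09 = 0.5450 m
Required I = P_cr·L_e²/(π²E) = 1.052×10^5 × 0.5450² / (π² × 7.05×10^10) = 4.491×10^-8 m⁴
I_req = 4.491×10^4 mm⁴
Solid circle: I = πd⁴/64  ⇒  d = (64I/π)^(1/4) = (64×4.491×10^4/π)^(1/4) = 30.9 mm

d ≈ 30.9 mm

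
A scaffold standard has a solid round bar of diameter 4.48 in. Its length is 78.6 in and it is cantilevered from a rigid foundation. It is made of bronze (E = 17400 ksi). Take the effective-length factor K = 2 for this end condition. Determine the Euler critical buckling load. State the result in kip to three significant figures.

I = πd⁴/64 = π×4.48⁴/64 = 19.77 in⁴
Effective length L_e = K·L = 2 × 78.6 = 157.2 in
P_cr = π²EI / L_e² = π² × 17400×10³ × 19.77 / 157.2² = 1.374×10^5 lb

P_cr ≈ 137 kip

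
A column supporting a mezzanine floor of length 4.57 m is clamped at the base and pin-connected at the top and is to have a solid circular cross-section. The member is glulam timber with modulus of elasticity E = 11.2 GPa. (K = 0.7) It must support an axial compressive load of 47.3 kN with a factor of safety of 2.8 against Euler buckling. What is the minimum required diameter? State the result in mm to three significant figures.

Required P_cr = n·P = 2.8 × 47.3 = 132.4 kN
L_e = K·L = 0.7 × 4.57 = 3.199 m
Required I = P_cr·L_e²/(π²E) = 1.324×10^5 × 3.199² / (π² × 1.12×10^10) = 1.226×10^-5 m⁴
I_req = 1.226×10^7 mm⁴
Solid circle: I = πd⁴/64  ⇒  d = (64I/π)^(1/4) = (64×1.226×10^7/π)^(1/4) = 126 mm

d ≈ 126 mm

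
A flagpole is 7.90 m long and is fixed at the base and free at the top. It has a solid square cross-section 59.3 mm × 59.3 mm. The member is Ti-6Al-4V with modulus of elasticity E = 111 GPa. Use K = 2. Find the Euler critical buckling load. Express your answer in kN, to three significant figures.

I = a⁴/12 = 59.3⁴/12 = 1.030×10^6 mm⁴
I = 1.030×10^6 mm⁴ = 1.030×10^-6 m⁴
Effective length L_e = K·L = 2 × 7.90 = 15.80 m
P_cr = π²EI / L_e² = π² × 111×10⁹ × 1.030×10^-6 / 15.80² = 4.522×10^3 N

P_cr ≈ 4.52 kN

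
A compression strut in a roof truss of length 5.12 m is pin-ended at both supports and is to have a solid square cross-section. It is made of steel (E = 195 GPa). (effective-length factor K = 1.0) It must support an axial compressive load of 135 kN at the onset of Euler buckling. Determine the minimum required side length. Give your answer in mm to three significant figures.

a ≈ 68.5 mm

L_e = K·L = 1 × 5.12 = 5.120 m
Required I = P_cr·L_e²/(π²E) = 1.350×10^5 × 5.120² / (π² × 1.95×10^11) = 1.839×10^-6 m⁴
I_req = 1.839×10^6 mm⁴
Solid square: I = a⁴/12  ⇒  a = (12I)^(1/4) = (12×1.839×10^6)^(1/4) = 68.5 mm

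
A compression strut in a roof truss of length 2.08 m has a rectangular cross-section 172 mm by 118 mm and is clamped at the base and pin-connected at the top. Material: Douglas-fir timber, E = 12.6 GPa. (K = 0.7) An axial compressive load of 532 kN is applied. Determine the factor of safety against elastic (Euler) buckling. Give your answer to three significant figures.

n ≈ 2.60

Buckling occurs about the weak axis: I_min = h·b³/12 with b = 118 mm (the shorter side).
I_min = 172×118³/12 = 2.355×10^7 mm⁴
I = 2.355×10^7 mm⁴ = 2.355×10^-5 m⁴
Effective length L_e = K·L = 0.7 × 2.08 = 1.456 m
P_cr = π²EI / L_e² = π² × 12.6×10⁹ × 2.355×10^-5 / 1.456² = 1.381×10^6 N
Factor of safety n = P_cr / P = 1381.5 / 532 = 2.60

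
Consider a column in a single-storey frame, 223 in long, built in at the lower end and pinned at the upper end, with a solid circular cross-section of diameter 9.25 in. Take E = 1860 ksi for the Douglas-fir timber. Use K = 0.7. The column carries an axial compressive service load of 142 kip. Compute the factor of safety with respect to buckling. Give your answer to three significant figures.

n ≈ 1.91

I = πd⁴/64 = π×9.25⁴/64 = 359.4 in⁴
Effective length L_e = K·L = 0.7 × 223 = 156.1 in
P_cr = π²EI / L_e² = π² × 1860×10³ × 359.4 / 156.1² = 2.707×10^5 lb
Factor of safety n = P_cr / P = 270.73 / 142 = 1.91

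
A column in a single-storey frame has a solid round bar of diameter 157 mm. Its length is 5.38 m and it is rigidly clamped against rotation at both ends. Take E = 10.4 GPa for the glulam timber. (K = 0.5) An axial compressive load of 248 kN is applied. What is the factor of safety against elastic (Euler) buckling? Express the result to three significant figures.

I = πd⁴/64 = π×157⁴/64 = 2.982×10^7 mm⁴
I = 2.982×10^7 mm⁴ = 2.982×10^-5 m⁴
Effective length L_e = K·L = 0.5 × 5.38 = 2.690 m
P_cr = π²EI / L_e² = π² × 10.4×10⁹ × 2.982×10^-5 / 2.690² = 4.231×10^5 N
Factor of safety n = P_cr / P = 423.06 / 248 = 1.71

n ≈ 1.71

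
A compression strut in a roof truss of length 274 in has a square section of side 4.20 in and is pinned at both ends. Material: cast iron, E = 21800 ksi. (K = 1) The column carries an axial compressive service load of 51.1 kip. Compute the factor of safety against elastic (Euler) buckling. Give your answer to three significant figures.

n ≈ 1.45

I = a⁴/12 = 4.20⁴/12 = 25.93 in⁴
Effective length L_e = K·L = 1 × 274 = 274.0 in
P_cr = π²EI / L_e² = π² × 21800×10³ × 25.93 / 274.0² = 7.431×10^4 lb
Factor of safety n = P_cr / P = 74.314 / 51.1 = 1.45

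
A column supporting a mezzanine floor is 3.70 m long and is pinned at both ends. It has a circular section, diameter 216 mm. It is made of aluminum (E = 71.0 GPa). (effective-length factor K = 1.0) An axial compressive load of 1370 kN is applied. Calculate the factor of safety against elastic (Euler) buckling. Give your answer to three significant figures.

n ≈ 3.99

I = πd⁴/64 = π×216⁴/64 = 1.069×10^8 mm⁴
I = 1.069×10^8 mm⁴ = 1.069×10^-4 m⁴
Effective length L_e = K·L = 1 × 3.70 = 3.700 m
P_cr = π²EI / L_e² = π² × 71.0×10⁹ × 1.069×10^-4 / 3.700² = 5.469×10^6 N
Factor of safety n = P_cr / P = 5469.4 / 1370 = 3.99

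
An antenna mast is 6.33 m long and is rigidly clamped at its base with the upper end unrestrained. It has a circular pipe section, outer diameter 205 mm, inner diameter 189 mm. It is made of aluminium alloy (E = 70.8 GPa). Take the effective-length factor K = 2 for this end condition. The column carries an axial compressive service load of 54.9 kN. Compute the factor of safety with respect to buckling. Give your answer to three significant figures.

n ≈ 1.91

d_o = 205 mm, d_i = 189 mm
I = π(d_o⁴ − d_i⁴)/64 = π(205⁴ − 189.0⁴)/64 = 2.406×10^7 mm⁴
I = 2.406×10^7 mm⁴ = 2.406×10^-5 m⁴
Effective length L_e = K·L = 2 × 6.33 = 12.66 m
P_cr = π²EI / L_e² = π² × 70.8×10⁹ × 2.406×10^-5 / 12.66² = 1.049×10^5 N
Factor of safety n = P_cr / P = 104.89 / 54.9 = 1.91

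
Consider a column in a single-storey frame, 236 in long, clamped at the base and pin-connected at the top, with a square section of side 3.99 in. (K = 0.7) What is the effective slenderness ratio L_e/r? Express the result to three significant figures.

λ ≈ 143

For a square r = a/√12 = 3.99/√12 = 1.152 in
L_e = K·L = 0.7 × 236 = 165.2 in
λ = L_e / r_min = 165.20 / 1.152 = 143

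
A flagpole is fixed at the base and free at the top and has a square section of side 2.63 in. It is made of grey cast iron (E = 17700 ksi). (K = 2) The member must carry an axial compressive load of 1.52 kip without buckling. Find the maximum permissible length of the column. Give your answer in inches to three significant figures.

L_max ≈ 338 in

I = a⁴/12 = 2.63⁴/12 = 3.987 in⁴
At the buckling limit P_cr = P = 1.520×10^3 lb
From P_cr = π²EI/(K·L)²:  L = (1/K)·√(π²EI/P_cr) = (1/2)·√(π²×1.77×10^7×3.987/1.520×10^3)
L = 338 in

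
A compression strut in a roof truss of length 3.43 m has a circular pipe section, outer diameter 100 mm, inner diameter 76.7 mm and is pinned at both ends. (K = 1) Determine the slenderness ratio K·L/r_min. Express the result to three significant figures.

d_o = 100 mm, d_i = 76.7 mm
I = π(d_o⁴ − d_i⁴)/64 = π(100⁴ − 76.70⁴)/64 = 3.210×10^6 mm⁴
A = 3.234×10^3 mm²;  r_min = √(I/A) = √(3.210×10^6/3.234×10^3) = 31.51 mm
L_e = K·L = 1 × 3.43 m = 3.430 m = 3430.0 mm
λ = L_e / r_min = 3430.0 / 31.51 = 109

λ ≈ 109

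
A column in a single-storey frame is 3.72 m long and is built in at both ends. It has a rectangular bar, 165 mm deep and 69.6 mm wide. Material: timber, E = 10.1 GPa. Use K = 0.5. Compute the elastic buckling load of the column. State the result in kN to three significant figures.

P_cr ≈ 134 kN

Buckling occurs about the weak axis: I_min = h·b³/12 with b = 69.6 mm (the shorter side).
I_min = 165×69.6³/12 = 4.636×10^6 mm⁴
I = 4.636×10^6 mm⁴ = 4.636×10^-6 m⁴
Effective length L_e = K·L = 0.5 × 3.72 = 1.860 m
P_cr = π²EI / L_e² = π² × 10.1×10⁹ × 4.636×10^-6 / 1.860² = 1.336×10^5 N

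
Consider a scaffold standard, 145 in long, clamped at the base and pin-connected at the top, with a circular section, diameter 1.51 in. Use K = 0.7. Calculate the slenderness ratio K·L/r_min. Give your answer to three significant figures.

λ ≈ 269

I = πd⁴/64 = π×1.51⁴/64 = 0.2552 in⁴
A = 1.791 in²;  r_min = √(I/A) = √(0.2552/1.791) = 0.3775 in
L_e = K·L = 0.7 × 145 = 101.5 in
λ = L_e / r_min = 101.50 / 0.3775 = 269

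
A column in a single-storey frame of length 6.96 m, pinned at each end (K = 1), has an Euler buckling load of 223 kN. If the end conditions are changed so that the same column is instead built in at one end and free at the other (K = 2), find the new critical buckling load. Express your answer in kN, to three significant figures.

P_cr ∝ 1/K², so P_cr,new = P_cr,old × (K_old/K_new)² = 223 × (1/2)²
= 223 × 0.2500 = 55.8 kN

P_cr ≈ 55.8 kN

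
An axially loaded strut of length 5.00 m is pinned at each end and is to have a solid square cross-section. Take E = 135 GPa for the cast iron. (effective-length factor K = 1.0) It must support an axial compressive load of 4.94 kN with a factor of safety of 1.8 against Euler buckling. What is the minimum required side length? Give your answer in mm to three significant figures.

Required P_cr = n·P = 1.8 × 4.94 = 8.892 kN
L_e = K·L = 1 × 5.00 = 5.000 m
Required I = P_cr·L_e²/(π²E) = 8.892×10^3 × 5.000² / (π² × 1.35×10^11) = 1.668×10^-7 m⁴
I_req = 1.668×10^5 mm⁴
Solid square: I = a⁴/12  ⇒  a = (12I)^(1/4) = (12×1.668×10^5)^(1/4) = 37.6 mm

a ≈ 37.6 mm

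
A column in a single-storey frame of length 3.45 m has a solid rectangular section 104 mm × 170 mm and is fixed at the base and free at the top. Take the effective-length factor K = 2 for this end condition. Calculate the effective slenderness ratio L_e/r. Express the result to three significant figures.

λ ≈ 230

For a rectangle r_min = b/√12 = 104/√12 = 30.02 mm
L_e = K·L = 2 × 3.45 m = 6.900 m = 6900.0 mm
λ = L_e / r_min = 6900.0 / 30.02 = 230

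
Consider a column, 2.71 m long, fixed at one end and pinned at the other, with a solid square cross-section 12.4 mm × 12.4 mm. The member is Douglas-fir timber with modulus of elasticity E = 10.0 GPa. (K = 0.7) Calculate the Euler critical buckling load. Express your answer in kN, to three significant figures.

P_cr ≈ 0.0540 kN

I = a⁴/12 = 12.4⁴/12 = 1.970×10^3 mm⁴
I = 1.970×10^3 mm⁴ = 1.970×10^-9 m⁴
Effective length L_e = K·L = 0.7 × 2.71 = 1.897 m
P_cr = π²EI / L_e² = π² × 10.0×10⁹ × 1.970×10^-9 / 1.897² = 54.03 N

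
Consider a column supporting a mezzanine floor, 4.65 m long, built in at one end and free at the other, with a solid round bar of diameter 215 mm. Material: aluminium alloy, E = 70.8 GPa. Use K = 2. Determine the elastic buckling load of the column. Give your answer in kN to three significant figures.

P_cr ≈ 847 kN

I = πd⁴/64 = π×215⁴/64 = 1.049×10^8 mm⁴
I = 1.049×10^8 mm⁴ = 1.049×10^-4 m⁴
Effective length L_e = K·L = 2 × 4.65 = 9.300 m
P_cr = π²EI / L_e² = π² × 70.8×10⁹ × 1.049×10^-4 / 9.300² = 8.474×10^5 N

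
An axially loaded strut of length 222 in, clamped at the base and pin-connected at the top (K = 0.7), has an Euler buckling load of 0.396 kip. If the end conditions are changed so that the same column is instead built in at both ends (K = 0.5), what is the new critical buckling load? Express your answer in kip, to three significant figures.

P_cr ≈ 0.776 kip

P_cr ∝ 1/K², so P_cr,new = P_cr,old × (K_old/K_new)² = 0.396 × (0.7/0.5)²
= 0.396 × 1.960 = 0.776 kip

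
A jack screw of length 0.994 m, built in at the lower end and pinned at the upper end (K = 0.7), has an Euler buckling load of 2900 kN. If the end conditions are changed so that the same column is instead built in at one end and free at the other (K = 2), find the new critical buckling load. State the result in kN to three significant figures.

P_cr ∝ 1/K², so P_cr,new = P_cr,old × (K_old/K_new)² = 2900 × (0.7/2)²
= 2900 × 0.1225 = 355 kN

P_cr ≈ 355 kN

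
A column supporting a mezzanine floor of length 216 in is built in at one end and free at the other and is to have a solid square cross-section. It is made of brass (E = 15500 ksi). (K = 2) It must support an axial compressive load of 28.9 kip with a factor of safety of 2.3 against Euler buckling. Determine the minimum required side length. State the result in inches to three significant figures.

a ≈ 5.59 in

Required P_cr = n·P = 2.3 × 28.9 = 66.47 kip
L_e = K·L = 2 × 216 = 432.0 in
Required I = P_cr·L_e²/(π²E) = 6.647×10^4 × 432.0² / (π² × 1.55×10^7) = 81.09 in⁴
Solid square: I = a⁴/12  ⇒  a = (12I)^(1/4) = (12×81.09)^(1/4) = 5.59 in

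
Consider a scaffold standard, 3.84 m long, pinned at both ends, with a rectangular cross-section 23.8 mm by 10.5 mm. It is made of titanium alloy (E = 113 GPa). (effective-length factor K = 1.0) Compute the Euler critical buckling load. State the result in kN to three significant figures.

Buckling occurs about the weak axis: I_min = h·b³/12 with b = 10.5 mm (the shorter side).
I_min = 23.8×10.5³/12 = 2.296×10^3 mm⁴
I = 2.296×10^3 mm⁴ = 2.296×10^-9 m⁴
Effective length L_e = K·L = 1 × 3.84 = 3.840 m
P_cr = π²EI / L_e² = π² × 113×10⁹ × 2.296×10^-9 / 3.840² = 173.7 N

P_cr ≈ 0.174 kN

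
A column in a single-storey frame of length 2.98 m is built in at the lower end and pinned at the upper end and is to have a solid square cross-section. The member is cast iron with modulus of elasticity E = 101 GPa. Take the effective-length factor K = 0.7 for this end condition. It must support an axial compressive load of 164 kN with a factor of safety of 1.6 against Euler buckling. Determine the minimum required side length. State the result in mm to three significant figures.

a ≈ 60.9 mm

Required P_cr = n·P = 1.6 × 164 = 262.4 kN
L_e = K·L = 0.7 × 2.98 = 2.086 m
Required I = P_cr·L_e²/(π²E) = 2.624×10^5 × 2.086² / (π² × 1.01×10^11) = 1.145×10^-6 m⁴
I_req = 1.145×10^6 mm⁴
Solid square: I = a⁴/12  ⇒  a = (12I)^(1/4) = (12×1.145×10^6)^(1/4) = 60.9 mm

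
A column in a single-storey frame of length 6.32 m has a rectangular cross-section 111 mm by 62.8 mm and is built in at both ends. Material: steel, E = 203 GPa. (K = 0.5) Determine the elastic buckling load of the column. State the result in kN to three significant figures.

Buckling occurs about the weak axis: I_min = h·b³/12 with b = 62.8 mm (the shorter side).
I_min = 111×62.8³/12 = 2.291×10^6 mm⁴
I = 2.291×10^6 mm⁴ = 2.291×10^-6 m⁴
Effective length L_e = K·L = 0.5 × 6.32 = 3.160 m
P_cr = π²EI / L_e² = π² × 203×10⁹ × 2.291×10^-6 / 3.160² = 4.597×10^5 N

P_cr ≈ 460 kN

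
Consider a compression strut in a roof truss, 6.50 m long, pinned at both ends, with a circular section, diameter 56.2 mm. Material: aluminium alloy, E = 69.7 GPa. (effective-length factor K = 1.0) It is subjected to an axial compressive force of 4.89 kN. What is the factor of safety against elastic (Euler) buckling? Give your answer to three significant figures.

I = πd⁴/64 = π×56.2⁴/64 = 4.897×10^5 mm⁴
I = 4.897×10^5 mm⁴ = 4.897×10^-7 m⁴
Effective length L_e = K·L = 1 × 6.50 = 6.500 m
P_cr = π²EI / L_e² = π² × 69.7×10⁹ × 4.897×10^-7 / 6.500² = 7.973×10^3 N
Factor of safety n = P_cr / P = 7.9730 / 4.89 = 1.63

n ≈ 1.63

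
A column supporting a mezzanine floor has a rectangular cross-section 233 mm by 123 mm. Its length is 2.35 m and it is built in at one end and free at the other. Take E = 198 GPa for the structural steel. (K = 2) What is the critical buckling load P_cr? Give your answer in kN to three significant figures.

Buckling occurs about the weak axis: I_min = h·b³/12 with b = 123 mm (the shorter side).
I_min = 233×123³/12 = 3.613×10^7 mm⁴
I = 3.613×10^7 mm⁴ = 3.613×10^-5 m⁴
Effective length L_e = K·L = 2 × 2.35 = 4.700 m
P_cr = π²EI / L_e² = π² × 198×10⁹ × 3.613×10^-5 / 4.700² = 3.196×10^6 N

P_cr ≈ 3200 kN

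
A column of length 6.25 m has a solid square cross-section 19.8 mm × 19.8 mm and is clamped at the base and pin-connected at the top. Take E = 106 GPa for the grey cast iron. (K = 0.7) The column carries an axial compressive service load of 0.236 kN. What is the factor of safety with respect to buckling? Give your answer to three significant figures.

n ≈ 2.97

I = a⁴/12 = 19.8⁴/12 = 1.281×10^4 mm⁴
I = 1.281×10^4 mm⁴ = 1.281×10^-8 m⁴
Effective length L_e = K·L = 0.7 × 6.25 = 4.375 m
P_cr = π²EI / L_e² = π² × 106×10⁹ × 1.281×10^-8 / 4.375² = 700.0 N
Factor of safety n = P_cr / P = 0.70005 / 0.236 = 2.97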